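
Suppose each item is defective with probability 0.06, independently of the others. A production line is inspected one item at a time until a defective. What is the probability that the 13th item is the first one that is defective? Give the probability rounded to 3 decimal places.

0.029

Geometric (trials to first success), p = 0.06.
P(Y = 13) = (1−p)^12 · p = 0.47592 · 0.06 = 0.02856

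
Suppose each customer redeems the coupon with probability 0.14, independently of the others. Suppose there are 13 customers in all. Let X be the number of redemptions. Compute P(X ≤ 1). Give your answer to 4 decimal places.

0.4386

X ~ Binomial(13, 0.14); P(X ≤ 1) = Σ C(13,k) p^k (1−p)^(13−k) over k:
  k=0: C(13,0)·0.14^0·0.86^13 = 0.140760
  k=1: C(13,1)·0.14^1·0.86^12 = 0.297888
Total = 0.438648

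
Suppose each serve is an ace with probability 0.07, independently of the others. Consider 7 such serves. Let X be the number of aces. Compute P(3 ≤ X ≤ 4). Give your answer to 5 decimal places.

X ~ Binomial(7, 0.07); P(3 ≤ X ≤ 4) = Σ C(7,k) p^k (1−p)^(7−k) over k:
  k=3: C(7,3)·0.07^3·0.93^4 = 0.0089804
  k=4: C(7,4)·0.07^4·0.93^3 = 0.0006759
Total = 0.0096563

0.00966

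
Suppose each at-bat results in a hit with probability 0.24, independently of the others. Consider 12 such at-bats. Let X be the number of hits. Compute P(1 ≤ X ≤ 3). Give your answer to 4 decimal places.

0.6424

X ~ Binomial(12, 0.24); P(1 ≤ X ≤ 3) = Σ C(12,k) p^k (1−p)^(12−k) over k:
  k=1: C(12,1)·0.24^1·0.76^11 = 0.140716
  k=2: C(12,2)·0.24^2·0.76^10 = 0.244401
  k=3: C(12,3)·0.24^3·0.76^9 = 0.257264
Total = 0.642380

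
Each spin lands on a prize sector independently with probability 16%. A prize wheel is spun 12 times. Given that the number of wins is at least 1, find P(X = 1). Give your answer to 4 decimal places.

0.3218

X ~ Binomial(12, 0.16). Want P(X=1 | X≥1) = P(X=1) / P(X≥1).
P(X=1) = C(12,1)·0.16^1·0.84^11 = 0.282081
P(X≥1) = 1 − 0.123410 = 0.876590
Ratio = 0.282081 / 0.876590 = 0.321793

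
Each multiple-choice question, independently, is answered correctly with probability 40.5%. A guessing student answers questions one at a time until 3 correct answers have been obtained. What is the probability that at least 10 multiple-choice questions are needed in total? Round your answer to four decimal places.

0.2225

Needing more than 9 multiple-choice questions ⇔ fewer than 3 successes in the first 9. With X ~ Binomial(9, 0.405), P(Y > 9) = P(X ≤ 2).
  k=0: C(9,0)·0.405^0·0.595^9 = 0.009347
  k=1: C(9,1)·0.405^1·0.595^8 = 0.057258
  k=2: C(9,2)·0.405^2·0.595^7 = 0.155895
P(X ≤ 2) = 0.222499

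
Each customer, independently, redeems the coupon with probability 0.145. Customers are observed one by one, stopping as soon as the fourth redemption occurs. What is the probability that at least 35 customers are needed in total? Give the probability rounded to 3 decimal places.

0.253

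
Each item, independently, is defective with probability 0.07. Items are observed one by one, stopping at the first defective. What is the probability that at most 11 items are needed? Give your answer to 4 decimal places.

0.5499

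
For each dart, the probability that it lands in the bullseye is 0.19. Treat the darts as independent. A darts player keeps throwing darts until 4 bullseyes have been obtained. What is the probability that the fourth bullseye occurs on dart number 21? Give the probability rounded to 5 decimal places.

0.04132

Y = trial on which the fourth success occurs; negative binomial, r=4, p=0.19.
P(Y=21) = C(20,3) · p^4 · (1−p)^17
= 1140 · 0.0013032 · 0.027813 = 0.0413204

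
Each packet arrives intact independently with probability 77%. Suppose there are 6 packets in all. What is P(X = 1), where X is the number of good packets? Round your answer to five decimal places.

0.00297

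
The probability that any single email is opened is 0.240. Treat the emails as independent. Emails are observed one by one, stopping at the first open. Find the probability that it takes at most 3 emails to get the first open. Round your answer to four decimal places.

0.5610

Y = number of emails to the first success; geometric, p = 0.24.
P(Y ≤ 3) = 1 − (1−p)^3 = 1 − 0.438976 = 0.561024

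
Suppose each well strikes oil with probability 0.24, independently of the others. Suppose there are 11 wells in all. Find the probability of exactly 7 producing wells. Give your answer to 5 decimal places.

X ~ Binomial(n=11, p=0.24).
P(X=7) = C(11,7) · p^7 · (1−p)^4
= 330 · 4.5865e-05 · 0.33362 = 0.0050495

0.00505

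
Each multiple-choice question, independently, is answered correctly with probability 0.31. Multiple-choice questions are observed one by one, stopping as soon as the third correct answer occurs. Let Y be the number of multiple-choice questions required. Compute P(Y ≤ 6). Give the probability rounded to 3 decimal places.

Finishing within 6 multiple-choice questions ⇔ at least 3 successes in the first 6. With X ~ Binomial(6, 0.31), P(Y ≤ 6) = 1 − P(X ≤ 2).
  k=0: C(6,0)·0.31^0·0.69^6 = 0.10792
  k=1: C(6,1)·0.31^1·0.69^5 = 0.29091
  k=2: C(6,2)·0.31^2·0.69^4 = 0.32675
1 − 0.72557 = 0.27443

0.274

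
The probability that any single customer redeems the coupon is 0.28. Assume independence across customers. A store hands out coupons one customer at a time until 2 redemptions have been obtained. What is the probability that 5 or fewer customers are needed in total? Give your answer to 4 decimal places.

Finishing within 5 customers ⇔ at least 2 successes in the first 5. With X ~ Binomial(5, 0.28), P(Y ≤ 5) = 1 − P(X ≤ 1).
  k=0: C(5,0)·0.28^0·0.72^5 = 0.193492
  k=1: C(5,1)·0.28^1·0.72^4 = 0.376234
1 − 0.569726 = 0.430274

0.4303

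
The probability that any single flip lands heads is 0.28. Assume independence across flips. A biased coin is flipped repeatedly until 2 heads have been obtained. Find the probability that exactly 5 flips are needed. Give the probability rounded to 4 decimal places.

0.1171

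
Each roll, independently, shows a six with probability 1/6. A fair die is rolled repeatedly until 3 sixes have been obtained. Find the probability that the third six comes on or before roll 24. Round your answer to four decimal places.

Finishing within 24 rolls ⇔ at least 3 successes in the first 24. With X ~ Binomial(24, 0.166667), P(Y ≤ 24) = 1 − P(X ≤ 2).
  k=0: C(24,0)·0.166667^0·0.833333^24 = 0.012579
  k=1: C(24,1)·0.166667^1·0.833333^23 = 0.060380
  k=2: C(24,2)·0.166667^2·0.833333^22 = 0.138873
1 − 0.211832 = 0.788168

0.7882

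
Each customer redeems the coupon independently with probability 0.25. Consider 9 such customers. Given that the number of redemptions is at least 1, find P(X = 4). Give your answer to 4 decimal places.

X ~ Binomial(9, 0.25). Want P(X=4 | X≥1) = P(X=4) / P(X≥1).
P(X=4) = C(9,4)·0.25^4·0.75^5 = 0.116798
P(X≥1) = 1 − 0.075085 = 0.924915
Ratio = 0.116798 / 0.924915 = 0.126280

0.1263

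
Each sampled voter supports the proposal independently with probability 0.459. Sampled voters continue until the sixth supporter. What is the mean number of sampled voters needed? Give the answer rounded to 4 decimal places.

Y = total sampled voters until the sixth success; negative binomial with r=6, p=0.459.
E[Y] = r / p = 6 / 0.459 = 13.071895

13.0719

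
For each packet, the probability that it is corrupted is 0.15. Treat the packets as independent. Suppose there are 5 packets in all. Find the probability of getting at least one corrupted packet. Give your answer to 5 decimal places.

0.55629

P(at least one) = 1 − P(none) = 1 − (1 − 0.15)^5
= 1 − 0.4437053 = 0.5562947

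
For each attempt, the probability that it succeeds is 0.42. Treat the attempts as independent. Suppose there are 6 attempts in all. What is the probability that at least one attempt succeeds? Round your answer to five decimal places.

0.96193

P(at least one) = 1 − P(none) = 1 − (1 − 0.42)^6
= 1 − 0.0380687 = 0.9619313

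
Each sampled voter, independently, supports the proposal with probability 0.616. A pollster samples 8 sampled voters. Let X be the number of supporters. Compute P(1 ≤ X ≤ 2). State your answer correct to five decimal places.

X ~ Binomial(8, 0.616); P(1 ≤ X ≤ 2) = Σ C(8,k) p^k (1−p)^(8−k) over k:
  k=1: C(8,1)·0.616^1·0.384^7 = 0.0060672
  k=2: C(8,2)·0.616^2·0.384^6 = 0.0340649
Total = 0.0401321

0.04013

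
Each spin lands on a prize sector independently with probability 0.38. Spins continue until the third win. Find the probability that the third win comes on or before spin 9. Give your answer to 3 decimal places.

Finishing within 9 spins ⇔ at least 3 successes in the first 9. With X ~ Binomial(9, 0.38), P(Y ≤ 9) = 1 − P(X ≤ 2).
  k=0: C(9,0)·0.38^0·0.62^9 = 0.01354
  k=1: C(9,1)·0.38^1·0.62^8 = 0.07467
  k=2: C(9,2)·0.38^2·0.62^7 = 0.18307
1 − 0.27128 = 0.72872

0.729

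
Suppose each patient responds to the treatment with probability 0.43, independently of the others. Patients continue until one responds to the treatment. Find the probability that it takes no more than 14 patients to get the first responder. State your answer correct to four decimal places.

0.9996

Y = number of patients to the first success; geometric, p = 0.43.
P(Y ≤ 14) = 1 − (1−p)^14 = 1 − 0.000382 = 0.999618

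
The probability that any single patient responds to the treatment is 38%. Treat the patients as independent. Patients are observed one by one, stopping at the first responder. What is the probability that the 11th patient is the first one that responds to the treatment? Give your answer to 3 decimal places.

0.003

Geometric (trials to first success), p = 0.38.
P(Y = 11) = (1−p)^10 · p = 0.008393 · 0.38 = 0.00319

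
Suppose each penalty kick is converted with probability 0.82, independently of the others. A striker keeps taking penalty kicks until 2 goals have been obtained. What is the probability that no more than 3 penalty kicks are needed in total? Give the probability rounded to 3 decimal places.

Finishing within 3 penalty kicks ⇔ at least 2 successes in the first 3. With X ~ Binomial(3, 0.82), P(Y ≤ 3) = 1 − P(X ≤ 1).
  k=0: C(3,0)·0.82^0·0.18^3 = 0.00583
  k=1: C(3,1)·0.82^1·0.18^2 = 0.07970
1 − 0.08554 = 0.91446

0.914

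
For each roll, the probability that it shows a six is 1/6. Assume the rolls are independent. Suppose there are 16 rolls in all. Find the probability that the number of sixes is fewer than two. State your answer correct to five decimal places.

X ~ Binomial(16, 0.166667); P(X ≤ 1) = Σ C(16,k) p^k (1−p)^(16−k) over k:
  k=0: C(16,0)·0.166667^0·0.833333^16 = 0.0540879
  k=1: C(16,1)·0.166667^1·0.833333^15 = 0.1730813
Total = 0.2271692

0.22717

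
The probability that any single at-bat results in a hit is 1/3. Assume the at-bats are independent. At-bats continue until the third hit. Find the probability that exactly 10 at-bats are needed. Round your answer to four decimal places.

0.0780

Y = trial on which the third success occurs; negative binomial, r=3, p=0.333333.
P(Y=10) = C(9,2) · p^3 · (1−p)^7
= 36 · 0.037037 · 0.058528 = 0.078037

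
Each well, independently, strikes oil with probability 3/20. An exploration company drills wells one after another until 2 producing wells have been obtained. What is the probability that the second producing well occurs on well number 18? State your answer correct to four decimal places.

0.0284

Y = trial on which the second success occurs; negative binomial, r=2, p=0.15.
P(Y=18) = C(17,1) · p^2 · (1−p)^16
= 17 · 0.0225 · 0.074251 = 0.028401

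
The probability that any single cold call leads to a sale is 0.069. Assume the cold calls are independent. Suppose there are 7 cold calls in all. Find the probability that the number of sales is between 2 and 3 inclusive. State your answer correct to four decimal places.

0.0786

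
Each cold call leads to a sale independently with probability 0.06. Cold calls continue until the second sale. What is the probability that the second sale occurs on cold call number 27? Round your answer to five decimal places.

0.01993

Y = trial on which the second success occurs; negative binomial, r=2, p=0.06.
P(Y=27) = C(26,1) · p^2 · (1−p)^25
= 26 · 0.0036 · 0.21291 = 0.0199284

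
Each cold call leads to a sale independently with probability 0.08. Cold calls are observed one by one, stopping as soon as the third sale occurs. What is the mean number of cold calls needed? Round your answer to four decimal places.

37.5000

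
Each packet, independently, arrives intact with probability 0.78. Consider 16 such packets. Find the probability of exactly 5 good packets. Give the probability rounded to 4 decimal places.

0.0001

X ~ Binomial(n=16, p=0.78).
P(X=5) = C(16,5) · p^5 · (1−p)^11
= 4368 · 0.28872 · 5.8432e-08 = 0.000074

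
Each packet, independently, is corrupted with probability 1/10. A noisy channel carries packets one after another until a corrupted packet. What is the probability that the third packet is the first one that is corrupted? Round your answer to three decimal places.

Geometric (trials to first success), p = 0.10.
P(Y = 3) = (1−p)^2 · p = 0.81 · 0.10 = 0.08100

0.081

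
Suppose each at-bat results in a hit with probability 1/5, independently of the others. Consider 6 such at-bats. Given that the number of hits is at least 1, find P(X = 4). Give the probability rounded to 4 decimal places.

X ~ Binomial(6, 0.20). Want P(X=4 | X≥1) = P(X=4) / P(X≥1).
P(X=4) = C(6,4)·0.20^4·0.80^2 = 0.015360
P(X≥1) = 1 − 0.262144 = 0.737856
Ratio = 0.015360 / 0.737856 = 0.020817

0.0208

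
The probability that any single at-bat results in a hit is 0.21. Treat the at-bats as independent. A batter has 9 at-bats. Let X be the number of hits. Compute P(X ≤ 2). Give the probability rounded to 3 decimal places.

0.711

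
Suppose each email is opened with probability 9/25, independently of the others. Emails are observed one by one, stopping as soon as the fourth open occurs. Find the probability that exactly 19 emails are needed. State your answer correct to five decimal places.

0.01697

Y = trial on which the fourth success occurs; negative binomial, r=4, p=0.36.
P(Y=19) = C(18,3) · p^4 · (1−p)^15
= 816 · 0.016796 · 0.0012379 = 0.0169668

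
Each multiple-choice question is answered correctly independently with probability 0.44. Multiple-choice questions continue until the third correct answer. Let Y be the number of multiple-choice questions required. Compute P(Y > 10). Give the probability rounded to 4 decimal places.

0.1111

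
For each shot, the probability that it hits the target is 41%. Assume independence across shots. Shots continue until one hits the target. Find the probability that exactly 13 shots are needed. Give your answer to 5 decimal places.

Geometric (trials to first success), p = 0.41.
P(Y = 13) = (1−p)^12 · p = 0.0017792 · 0.41 = 0.0007295

0.00073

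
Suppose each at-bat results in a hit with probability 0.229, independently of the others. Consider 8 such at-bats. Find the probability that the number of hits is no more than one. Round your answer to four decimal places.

0.4216

X ~ Binomial(8, 0.229); P(X ≤ 1) = Σ C(8,k) p^k (1−p)^(8−k) over k:
  k=0: C(8,0)·0.229^0·0.771^8 = 0.124863
  k=1: C(8,1)·0.229^1·0.771^7 = 0.296692
Total = 0.421556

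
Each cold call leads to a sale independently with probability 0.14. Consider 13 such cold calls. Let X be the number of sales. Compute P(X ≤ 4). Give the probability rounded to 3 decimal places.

0.974

X ~ Binomial(13, 0.14); P(X ≤ 4) = Σ C(13,k) p^k (1−p)^(13−k) over k:
  k=0: C(13,0)·0.14^0·0.86^13 = 0.14076
  k=1: C(13,1)·0.14^1·0.86^12 = 0.29789
  k=2: C(13,2)·0.14^2·0.86^11 = 0.29096
  k=3: C(13,3)·0.14^3·0.86^10 = 0.17367
  k=4: C(13,4)·0.14^4·0.86^9 = 0.07068
Total = 0.97396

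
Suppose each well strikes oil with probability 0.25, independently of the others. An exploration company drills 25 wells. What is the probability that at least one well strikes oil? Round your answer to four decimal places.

0.9992

P(at least one) = 1 − P(none) = 1 − (1 − 0.25)^25
= 1 − 0.000753 = 0.999247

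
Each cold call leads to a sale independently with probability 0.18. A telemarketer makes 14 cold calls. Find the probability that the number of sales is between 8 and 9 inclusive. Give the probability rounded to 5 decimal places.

X ~ Binomial(14, 0.18); P(8 ≤ X ≤ 9) = Σ C(14,k) p^k (1−p)^(14−k) over k:
  k=8: C(14,8)·0.18^8·0.82^6 = 0.0010060
  k=9: C(14,9)·0.18^9·0.82^5 = 0.0001472
Total = 0.0011533

0.00115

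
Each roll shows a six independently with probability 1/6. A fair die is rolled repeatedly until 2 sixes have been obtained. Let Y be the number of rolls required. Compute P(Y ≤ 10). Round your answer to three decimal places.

0.515

Finishing within 10 rolls ⇔ at least 2 successes in the first 10. With X ~ Binomial(10, 0.166667), P(Y ≤ 10) = 1 − P(X ≤ 1).
  k=0: C(10,0)·0.166667^0·0.833333^10 = 0.16151
  k=1: C(10,1)·0.166667^1·0.833333^9 = 0.32301
1 − 0.48452 = 0.51548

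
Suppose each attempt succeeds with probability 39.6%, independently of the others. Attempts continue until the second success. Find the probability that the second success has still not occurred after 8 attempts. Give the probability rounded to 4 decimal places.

0.1106

Needing more than 8 attempts ⇔ fewer than 2 successes in the first 8. With X ~ Binomial(8, 0.396), P(Y > 8) = P(X ≤ 1).
  k=0: C(8,0)·0.396^0·0.604^8 = 0.017713
  k=1: C(8,1)·0.396^1·0.604^7 = 0.092906
P(X ≤ 1) = 0.110619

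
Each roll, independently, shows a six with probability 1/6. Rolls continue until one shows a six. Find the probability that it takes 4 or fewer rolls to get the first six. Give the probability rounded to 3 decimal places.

0.518

Y = number of rolls to the first success; geometric, p = 0.166667.
P(Y ≤ 4) = 1 − (1−p)^4 = 1 − 0.48225 = 0.51775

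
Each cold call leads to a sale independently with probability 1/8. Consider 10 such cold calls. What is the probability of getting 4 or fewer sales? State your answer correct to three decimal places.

X ~ Binomial(10, 0.125); P(X ≤ 4) = Σ C(10,k) p^k (1−p)^(10−k) over k:
  k=0: C(10,0)·0.125^0·0.875^10 = 0.26308
  k=1: C(10,1)·0.125^1·0.875^9 = 0.37582
  k=2: C(10,2)·0.125^2·0.875^8 = 0.24160
  k=3: C(10,3)·0.125^3·0.875^7 = 0.09204
  k=4: C(10,4)·0.125^4·0.875^6 = 0.02301
Total = 0.99555

0.996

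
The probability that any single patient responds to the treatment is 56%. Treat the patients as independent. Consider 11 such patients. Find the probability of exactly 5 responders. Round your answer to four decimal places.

X ~ Binomial(n=11, p=0.56).
P(X=5) = C(11,5) · p^5 · (1−p)^6
= 462 · 0.055073 · 0.0072563 = 0.184628

0.1846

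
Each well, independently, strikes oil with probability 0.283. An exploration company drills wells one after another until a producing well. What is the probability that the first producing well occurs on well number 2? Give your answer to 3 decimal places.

0.203

Geometric (trials to first success), p = 0.283.
P(Y = 2) = (1−p)^1 · p = 0.717 · 0.283 = 0.20291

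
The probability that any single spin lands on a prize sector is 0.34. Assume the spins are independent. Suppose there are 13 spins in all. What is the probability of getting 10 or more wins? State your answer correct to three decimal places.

X ~ Binomial(13, 0.34); P(X ≥ 10) = Σ C(13,k) p^k (1−p)^(13−k) over k:
  k=10: C(13,10)·0.34^10·0.66^3 = 0.00170
  k=11: C(13,11)·0.34^11·0.66^2 = 0.00024
  k=12: C(13,12)·0.34^12·0.66^1 = 0.00002
  k=13: C(13,13)·0.34^13·0.66^0 = 0.00000
Total = 0.00196

0.002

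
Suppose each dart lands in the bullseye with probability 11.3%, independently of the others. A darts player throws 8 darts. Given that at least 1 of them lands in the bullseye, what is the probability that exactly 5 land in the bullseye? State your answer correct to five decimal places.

X ~ Binomial(8, 0.113). Want P(X=5 | X≥1) = P(X=5) / P(X≥1).
P(X=5) = C(8,5)·0.113^5·0.887^3 = 0.0007200
P(X≥1) = 1 − 0.3831678 = 0.6168322
Ratio = 0.0007200 / 0.6168322 = 0.0011673

0.00117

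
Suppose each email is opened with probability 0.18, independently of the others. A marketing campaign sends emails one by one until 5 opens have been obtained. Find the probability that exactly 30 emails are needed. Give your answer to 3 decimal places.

Y = trial on which the fifth success occurs; negative binomial, r=5, p=0.18.
P(Y=30) = C(29,4) · p^5 · (1−p)^25
= 23751 · 0.00018896 · 0.007004 = 0.03143

0.031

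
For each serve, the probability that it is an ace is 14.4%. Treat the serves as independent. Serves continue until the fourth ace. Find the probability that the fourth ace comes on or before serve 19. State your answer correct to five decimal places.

0.28864

Finishing within 19 serves ⇔ at least 4 successes in the first 19. With X ~ Binomial(19, 0.144), P(Y ≤ 19) = 1 − P(X ≤ 3).
  k=0: C(19,0)·0.144^0·0.856^19 = 0.0521197
  k=1: C(19,1)·0.144^1·0.856^18 = 0.1665881
  k=2: C(19,2)·0.144^2·0.856^17 = 0.2522174
  k=3: C(19,3)·0.144^3·0.856^16 = 0.2404316
1 − 0.7113567 = 0.2886433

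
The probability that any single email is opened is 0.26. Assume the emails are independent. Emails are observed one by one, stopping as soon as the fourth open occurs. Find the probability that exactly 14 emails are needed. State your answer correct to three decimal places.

0.064

Y = trial on which the fourth success occurs; negative binomial, r=4, p=0.26.
P(Y=14) = C(13,3) · p^4 · (1−p)^10
= 286 · 0.0045698 · 0.04924 = 0.06435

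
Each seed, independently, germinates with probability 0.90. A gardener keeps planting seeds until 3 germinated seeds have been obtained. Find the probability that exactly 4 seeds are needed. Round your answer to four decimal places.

Y = trial on which the third success occurs; negative binomial, r=3, p=0.90.
P(Y=4) = C(3,2) · p^3 · (1−p)^1
= 3 · 0.729 · 0.1 = 0.218700

0.2187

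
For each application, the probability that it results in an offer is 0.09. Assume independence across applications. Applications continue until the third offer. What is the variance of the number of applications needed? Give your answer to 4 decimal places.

337.0370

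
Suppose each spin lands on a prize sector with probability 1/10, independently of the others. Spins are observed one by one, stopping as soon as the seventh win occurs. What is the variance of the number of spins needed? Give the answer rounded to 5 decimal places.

Y = total spins until the seventh success; negative binomial with r=7, p=0.10.
Var(Y) = r(1−p)/p² = 7·0.90 / 0.10² = 630.0000000

630.00000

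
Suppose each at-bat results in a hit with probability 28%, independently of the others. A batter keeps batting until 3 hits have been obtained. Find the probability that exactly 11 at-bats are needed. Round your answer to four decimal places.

Y = trial on which the third success occurs; negative binomial, r=3, p=0.28.
P(Y=11) = C(10,2) · p^3 · (1−p)^8
= 45 · 0.021952 · 0.07222 = 0.071342

0.0713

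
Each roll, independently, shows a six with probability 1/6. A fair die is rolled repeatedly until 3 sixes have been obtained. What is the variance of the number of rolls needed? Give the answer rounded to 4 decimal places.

Y = total rolls until the third success; negative binomial with r=3, p=0.166667.
Var(Y) = r(1−p)/p² = 3·0.833333 / 0.166667² = 90.000000

90.0000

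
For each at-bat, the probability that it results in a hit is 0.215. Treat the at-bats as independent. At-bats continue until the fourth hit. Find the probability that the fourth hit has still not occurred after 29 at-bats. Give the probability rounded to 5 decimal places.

Needing more than 29 at-bats ⇔ fewer than 4 successes in the first 29. With X ~ Binomial(29, 0.215), P(Y > 29) = P(X ≤ 3).
  k=0: C(29,0)·0.215^0·0.785^29 = 0.0008938
  k=1: C(29,1)·0.215^1·0.785^28 = 0.0070988
  k=2: C(29,2)·0.215^2·0.785^27 = 0.0272197
  k=3: C(29,3)·0.215^3·0.785^26 = 0.0670957
P(X ≤ 3) = 0.1023081

0.10231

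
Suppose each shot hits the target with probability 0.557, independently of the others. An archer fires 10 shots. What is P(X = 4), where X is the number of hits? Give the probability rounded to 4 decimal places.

X ~ Binomial(n=10, p=0.557).
P(X=4) = C(10,4) · p^4 · (1−p)^6
= 210 · 0.096254 · 0.0075583 = 0.152779

0.1528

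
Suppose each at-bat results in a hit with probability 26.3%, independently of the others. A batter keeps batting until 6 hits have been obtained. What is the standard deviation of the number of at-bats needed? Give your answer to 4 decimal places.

7.9956

Y = total at-bats until the sixth success; negative binomial with r=6, p=0.263.
SD(Y) = √[r(1−p)/p²] = √(63.930373) = 7.995647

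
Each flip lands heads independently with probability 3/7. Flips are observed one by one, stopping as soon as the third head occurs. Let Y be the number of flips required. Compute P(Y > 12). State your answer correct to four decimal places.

Needing more than 12 flips ⇔ fewer than 3 successes in the first 12. With X ~ Binomial(12, 0.428571), P(Y > 12) = P(X ≤ 2).
  k=0: C(12,0)·0.428571^0·0.571429^12 = 0.001212
  k=1: C(12,1)·0.428571^1·0.571429^11 = 0.010909
  k=2: C(12,2)·0.428571^2·0.571429^10 = 0.045000
P(X ≤ 2) = 0.057121

0.0571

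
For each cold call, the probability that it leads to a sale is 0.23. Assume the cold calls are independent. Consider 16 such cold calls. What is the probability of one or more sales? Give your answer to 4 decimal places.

P(at least one) = 1 − P(none) = 1 − (1 − 0.23)^16
= 1 − 0.015270 = 0.984730

0.9847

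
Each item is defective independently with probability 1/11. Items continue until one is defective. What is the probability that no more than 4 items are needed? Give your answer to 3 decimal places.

Y = number of items to the first success; geometric, p = 0.090909.
P(Y ≤ 4) = 1 − (1−p)^4 = 1 − 0.68301 = 0.31699

0.317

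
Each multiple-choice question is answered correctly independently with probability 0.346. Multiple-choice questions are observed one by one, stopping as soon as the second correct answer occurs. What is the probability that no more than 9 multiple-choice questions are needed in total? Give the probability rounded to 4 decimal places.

0.8739

Finishing within 9 multiple-choice questions ⇔ at least 2 successes in the first 9. With X ~ Binomial(9, 0.346), P(Y ≤ 9) = 1 − P(X ≤ 1).
  k=0: C(9,0)·0.346^0·0.654^9 = 0.021888
  k=1: C(9,1)·0.346^1·0.654^8 = 0.104217
1 − 0.126105 = 0.873895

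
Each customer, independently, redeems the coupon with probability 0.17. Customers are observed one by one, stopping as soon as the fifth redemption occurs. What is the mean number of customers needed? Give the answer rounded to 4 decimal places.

29.4118

Y = total customers until the fifth success; negative binomial with r=5, p=0.17.
E[Y] = r / p = 5 / 0.17 = 29.411765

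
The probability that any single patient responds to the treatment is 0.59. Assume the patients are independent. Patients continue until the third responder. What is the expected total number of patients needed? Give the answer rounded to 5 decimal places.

Y = total patients until the third success; negative binomial with r=3, p=0.59.
E[Y] = r / p = 3 / 0.59 = 5.0847458

5.08475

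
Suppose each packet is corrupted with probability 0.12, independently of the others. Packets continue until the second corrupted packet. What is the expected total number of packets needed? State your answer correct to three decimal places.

Y = total packets until the second success; negative binomial with r=2, p=0.12.
E[Y] = r / p = 2 / 0.12 = 16.66667

16.667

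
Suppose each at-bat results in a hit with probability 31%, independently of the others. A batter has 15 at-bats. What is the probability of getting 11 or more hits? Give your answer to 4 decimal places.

X ~ Binomial(15, 0.31); P(X ≥ 11) = Σ C(15,k) p^k (1−p)^(15−k) over k:
  k=11: C(15,11)·0.31^11·0.69^4 = 0.000786
  k=12: C(15,12)·0.31^12·0.69^3 = 0.000118
  k=13: C(15,13)·0.31^13·0.69^2 = 0.000012
  k=14: C(15,14)·0.31^14·0.69^1 = 0.000001
  k=15: C(15,15)·0.31^15·0.69^0 = 0.000000
Total = 0.000917

0.0009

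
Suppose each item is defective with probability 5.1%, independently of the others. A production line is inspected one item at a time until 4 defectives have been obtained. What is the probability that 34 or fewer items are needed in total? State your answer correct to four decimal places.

0.0932

Finishing within 34 items ⇔ at least 4 successes in the first 34. With X ~ Binomial(34, 0.051), P(Y ≤ 34) = 1 − P(X ≤ 3).
  k=0: C(34,0)·0.051^0·0.949^34 = 0.168675
  k=1: C(34,1)·0.051^1·0.949^33 = 0.308201
  k=2: C(34,2)·0.051^2·0.949^32 = 0.273289
  k=3: C(34,3)·0.051^3·0.949^31 = 0.156659
1 − 0.906824 = 0.093176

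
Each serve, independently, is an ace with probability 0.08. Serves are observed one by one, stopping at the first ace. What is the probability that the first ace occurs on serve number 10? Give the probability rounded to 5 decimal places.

0.03777

Geometric (trials to first success), p = 0.08.
P(Y = 10) = (1−p)^9 · p = 0.47216 · 0.08 = 0.0377729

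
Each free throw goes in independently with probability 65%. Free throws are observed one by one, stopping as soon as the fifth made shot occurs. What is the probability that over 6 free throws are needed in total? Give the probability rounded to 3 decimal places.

0.681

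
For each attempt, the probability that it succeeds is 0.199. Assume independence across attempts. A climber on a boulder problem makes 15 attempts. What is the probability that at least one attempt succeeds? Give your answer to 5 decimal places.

0.96415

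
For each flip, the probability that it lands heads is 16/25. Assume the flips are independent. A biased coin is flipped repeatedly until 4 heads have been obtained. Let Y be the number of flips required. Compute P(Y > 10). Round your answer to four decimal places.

0.0305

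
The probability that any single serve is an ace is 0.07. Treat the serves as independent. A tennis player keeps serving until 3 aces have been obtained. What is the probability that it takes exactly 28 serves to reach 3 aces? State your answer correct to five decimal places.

Y = trial on which the third success occurs; negative binomial, r=3, p=0.07.
P(Y=28) = C(27,2) · p^3 · (1−p)^25
= 351 · 0.000343 · 0.16296 = 0.0196189

0.01962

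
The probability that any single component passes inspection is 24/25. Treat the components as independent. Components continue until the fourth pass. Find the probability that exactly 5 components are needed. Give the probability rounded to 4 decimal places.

0.1359

Y = trial on which the fourth success occurs; negative binomial, r=4, p=0.96.
P(Y=5) = C(4,3) · p^4 · (1−p)^1
= 4 · 0.84935 · 0.04 = 0.135895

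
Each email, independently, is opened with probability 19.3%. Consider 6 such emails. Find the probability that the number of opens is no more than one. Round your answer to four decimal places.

0.6726

X ~ Binomial(6, 0.193); P(X ≤ 1) = Σ C(6,k) p^k (1−p)^(6−k) over k:
  k=0: C(6,0)·0.193^0·0.807^6 = 0.276211
  k=1: C(6,1)·0.193^1·0.807^5 = 0.396348
Total = 0.672559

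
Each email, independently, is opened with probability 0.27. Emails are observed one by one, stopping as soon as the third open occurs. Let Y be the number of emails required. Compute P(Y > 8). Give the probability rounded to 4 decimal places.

Needing more than 8 emails ⇔ fewer than 3 successes in the first 8. With X ~ Binomial(8, 0.27), P(Y > 8) = P(X ≤ 2).
  k=0: C(8,0)·0.27^0·0.73^8 = 0.080646
  k=1: C(8,1)·0.27^1·0.73^7 = 0.238624
  k=2: C(8,2)·0.27^2·0.73^6 = 0.308903
P(X ≤ 2) = 0.628173

0.6282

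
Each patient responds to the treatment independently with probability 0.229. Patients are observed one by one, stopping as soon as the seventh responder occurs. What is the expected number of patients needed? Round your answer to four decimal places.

Y = total patients until the seventh success; negative binomial with r=7, p=0.229.
E[Y] = r / p = 7 / 0.229 = 30.567686

30.5677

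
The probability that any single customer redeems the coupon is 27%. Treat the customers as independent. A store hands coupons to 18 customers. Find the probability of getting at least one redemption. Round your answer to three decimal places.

0.997

P(at least one) = 1 − P(none) = 1 − (1 − 0.27)^18
= 1 − 0.00347 = 0.99653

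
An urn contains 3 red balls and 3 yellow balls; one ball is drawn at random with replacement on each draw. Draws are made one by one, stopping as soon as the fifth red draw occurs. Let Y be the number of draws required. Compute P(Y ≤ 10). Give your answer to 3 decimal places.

Finishing within 10 draws ⇔ at least 5 successes in the first 10. With X ~ Binomial(10, 0.50), P(Y ≤ 10) = 1 − P(X ≤ 4).
  k=0: C(10,0)·0.50^0·0.50^10 = 0.00098
  k=1: C(10,1)·0.50^1·0.50^9 = 0.00977
  k=2: C(10,2)·0.50^2·0.50^8 = 0.04395
  k=3: C(10,3)·0.50^3·0.50^7 = 0.11719
  k=4: C(10,4)·0.50^4·0.50^6 = 0.20508
1 − 0.37695 = 0.62305

0.623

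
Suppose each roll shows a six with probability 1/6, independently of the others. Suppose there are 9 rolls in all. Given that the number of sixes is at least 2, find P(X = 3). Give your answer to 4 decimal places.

X ~ Binomial(9, 0.166667). Want P(X=3 | X≥2) = P(X=3) / P(X≥2).
P(X=3) = C(9,3)·0.166667^3·0.833333^6 = 0.130238
P(X≥2) = 1 − 0.193807 − 0.348852 = 0.457341
Ratio = 0.130238 / 0.457341 = 0.284772

0.2848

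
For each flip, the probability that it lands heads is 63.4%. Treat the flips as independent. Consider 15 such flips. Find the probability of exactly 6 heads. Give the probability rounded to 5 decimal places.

X ~ Binomial(n=15, p=0.634).
P(X=6) = C(15,6) · p^6 · (1−p)^9
= 5005 · 0.064943 · 0.00011785 = 0.0383062

0.03831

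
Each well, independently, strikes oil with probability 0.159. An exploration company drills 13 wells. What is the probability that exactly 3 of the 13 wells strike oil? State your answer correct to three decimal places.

X ~ Binomial(n=13, p=0.159).
P(X=3) = C(13,3) · p^3 · (1−p)^10
= 286 · 0.0040197 · 0.17699 = 0.20348

0.203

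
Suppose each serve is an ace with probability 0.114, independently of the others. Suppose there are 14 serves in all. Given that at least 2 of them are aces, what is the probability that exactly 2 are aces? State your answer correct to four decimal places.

X ~ Binomial(14, 0.114). Want P(X=2 | X≥2) = P(X=2) / P(X≥2).
P(X=2) = C(14,2)·0.114^2·0.886^12 = 0.276730
P(X≥2) = 1 − 0.183684 − 0.330881 = 0.485435
Ratio = 0.276730 / 0.485435 = 0.570065

0.5701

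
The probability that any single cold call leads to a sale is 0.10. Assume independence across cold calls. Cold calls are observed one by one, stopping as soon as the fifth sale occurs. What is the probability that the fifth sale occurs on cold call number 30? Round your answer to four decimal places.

0.0171

Y = trial on which the fifth success occurs; negative binomial, r=5, p=0.10.
P(Y=30) = C(29,4) · p^5 · (1−p)^25
= 23751 · 1e-05 · 0.07179 = 0.017051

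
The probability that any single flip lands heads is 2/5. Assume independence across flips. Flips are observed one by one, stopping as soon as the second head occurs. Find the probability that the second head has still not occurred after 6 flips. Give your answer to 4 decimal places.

0.2333

Needing more than 6 flips ⇔ fewer than 2 successes in the first 6. With X ~ Binomial(6, 0.40), P(Y > 6) = P(X ≤ 1).
  k=0: C(6,0)·0.40^0·0.60^6 = 0.046656
  k=1: C(6,1)·0.40^1·0.60^5 = 0.186624
P(X ≤ 1) = 0.233280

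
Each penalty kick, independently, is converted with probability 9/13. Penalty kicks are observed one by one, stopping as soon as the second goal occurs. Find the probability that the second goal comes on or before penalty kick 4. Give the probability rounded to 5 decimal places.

Finishing within 4 penalty kicks ⇔ at least 2 successes in the first 4. With X ~ Binomial(4, 0.692308), P(Y ≤ 4) = 1 − P(X ≤ 1).
  k=0: C(4,0)·0.692308^0·0.307692^4 = 0.0089633
  k=1: C(4,1)·0.692308^1·0.307692^3 = 0.0806694
1 − 0.0896327 = 0.9103673

0.91037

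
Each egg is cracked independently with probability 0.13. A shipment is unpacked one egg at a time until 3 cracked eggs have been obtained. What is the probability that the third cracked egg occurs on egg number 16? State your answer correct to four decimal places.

Y = trial on which the third success occurs; negative binomial, r=3, p=0.13.
P(Y=16) = C(15,2) · p^3 · (1−p)^13
= 105 · 0.002197 · 0.16359 = 0.037737

0.0377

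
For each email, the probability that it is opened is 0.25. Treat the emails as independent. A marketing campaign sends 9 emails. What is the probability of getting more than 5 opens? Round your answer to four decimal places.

0.0100

X ~ Binomial(9, 0.25); P(X ≥ 6) = Σ C(9,k) p^k (1−p)^(9−k) over k:
  k=6: C(9,6)·0.25^6·0.75^3 = 0.008652
  k=7: C(9,7)·0.25^7·0.75^2 = 0.001236
  k=8: C(9,8)·0.25^8·0.75^1 = 0.000103
  k=9: C(9,9)·0.25^9·0.75^0 = 0.000004
Total = 0.009995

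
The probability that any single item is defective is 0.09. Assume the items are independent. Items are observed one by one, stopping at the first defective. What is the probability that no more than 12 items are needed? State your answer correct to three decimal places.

0.678

Y = number of items to the first success; geometric, p = 0.09.
P(Y ≤ 12) = 1 − (1−p)^12 = 1 − 0.32248 = 0.67752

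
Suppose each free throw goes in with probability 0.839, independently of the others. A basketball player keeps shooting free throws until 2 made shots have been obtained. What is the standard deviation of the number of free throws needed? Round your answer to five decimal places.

0.67634

Y = total free throws until the second success; negative binomial with r=2, p=0.839.
SD(Y) = √[r(1−p)/p²] = √(0.4574377) = 0.6763414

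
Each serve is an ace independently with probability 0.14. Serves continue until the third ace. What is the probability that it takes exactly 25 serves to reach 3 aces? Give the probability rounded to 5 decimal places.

Y = trial on which the third success occurs; negative binomial, r=3, p=0.14.
P(Y=25) = C(24,2) · p^3 · (1−p)^22
= 276 · 0.002744 · 0.036221 = 0.0274321

0.02743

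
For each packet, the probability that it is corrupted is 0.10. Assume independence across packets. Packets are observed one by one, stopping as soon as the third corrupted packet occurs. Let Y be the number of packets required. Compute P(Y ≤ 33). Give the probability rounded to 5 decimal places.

Finishing within 33 packets ⇔ at least 3 successes in the first 33. With X ~ Binomial(33, 0.10), P(Y ≤ 33) = 1 − P(X ≤ 2).
  k=0: C(33,0)·0.10^0·0.90^33 = 0.0309032
  k=1: C(33,1)·0.10^1·0.90^32 = 0.1133116
  k=2: C(33,2)·0.10^2·0.90^31 = 0.2014428
1 − 0.3456575 = 0.6543425

0.65434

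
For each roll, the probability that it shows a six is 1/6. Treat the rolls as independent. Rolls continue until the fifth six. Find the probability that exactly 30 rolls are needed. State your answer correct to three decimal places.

0.032

Y = trial on which the fifth success occurs; negative binomial, r=5, p=0.166667.
P(Y=30) = C(29,4) · p^5 · (1−p)^25
= 23751 · 0.0001286 · 0.010483 = 0.03202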